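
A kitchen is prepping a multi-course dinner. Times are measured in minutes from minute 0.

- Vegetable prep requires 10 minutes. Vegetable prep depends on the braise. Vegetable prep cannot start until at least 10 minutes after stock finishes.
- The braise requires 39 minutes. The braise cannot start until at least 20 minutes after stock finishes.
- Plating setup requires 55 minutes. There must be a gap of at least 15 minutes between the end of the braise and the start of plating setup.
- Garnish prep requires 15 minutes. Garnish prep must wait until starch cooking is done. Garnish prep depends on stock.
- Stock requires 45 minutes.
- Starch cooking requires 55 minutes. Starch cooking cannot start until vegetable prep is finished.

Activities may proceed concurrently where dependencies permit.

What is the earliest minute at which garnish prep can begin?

Stock has no prerequisites, so it starts at minute 0 and finishes at minute 45.
The braise cannot begin until stock (finishes minute 45, plus 20-minute gap → minute 65). It runs from minute 65 to 65 + 39 = minute 104.
Vegetable prep cannot start until the braise (finishes minute 104); stock (finishes minute 45, plus 10-minute gap → minute 55). The controlling bound is minute 104, so vegetable prep finishes at 104 + 10 = minute 114.
After vegetable prep (finishes minute 114), starch cooking can start at minute 114 and finishes at minute 169.
Garnish prep waits on starch cooking (finishes minute 169); stock (finishes minute 45). The latest of these is minute 169, which is the earliest garnish prep can start.

169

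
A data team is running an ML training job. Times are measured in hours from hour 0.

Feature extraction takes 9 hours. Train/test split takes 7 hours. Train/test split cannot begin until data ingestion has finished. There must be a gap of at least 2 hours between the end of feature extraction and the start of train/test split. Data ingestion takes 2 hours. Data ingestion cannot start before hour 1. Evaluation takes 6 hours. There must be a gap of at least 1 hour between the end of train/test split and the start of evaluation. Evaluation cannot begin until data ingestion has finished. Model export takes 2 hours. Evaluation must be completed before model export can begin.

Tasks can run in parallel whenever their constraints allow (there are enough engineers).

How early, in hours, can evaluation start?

Feature extraction has no prerequisites, so it starts at hour 0 and finishes at hour 9.
Data ingestion cannot begin until its own release at hour 1. It runs from hour 1 to 1 + 2 = hour 3.
For train/test split: data ingestion (finishes hour 3); feature extraction (finishes hour 9, plus 2-hour gap → hour 11). Taking the maximum gives a start of hour 11, and it finishes at 11 + 7 = hour 18.
Evaluation waits on train/test split (finishes hour 18, plus 1-hour gap → hour 19); data ingestion (finishes hour 3). The latest of these is hour 19, which is the earliest evaluation can start.

19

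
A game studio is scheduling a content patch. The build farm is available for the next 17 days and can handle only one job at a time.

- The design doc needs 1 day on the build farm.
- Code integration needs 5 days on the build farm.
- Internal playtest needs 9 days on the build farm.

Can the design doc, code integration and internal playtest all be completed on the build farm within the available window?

Running back to back, the jobs need 1 + 5 + 9 = 15 days on the build farm.
Since 15 ≤ 17, they fit within the window.

Yes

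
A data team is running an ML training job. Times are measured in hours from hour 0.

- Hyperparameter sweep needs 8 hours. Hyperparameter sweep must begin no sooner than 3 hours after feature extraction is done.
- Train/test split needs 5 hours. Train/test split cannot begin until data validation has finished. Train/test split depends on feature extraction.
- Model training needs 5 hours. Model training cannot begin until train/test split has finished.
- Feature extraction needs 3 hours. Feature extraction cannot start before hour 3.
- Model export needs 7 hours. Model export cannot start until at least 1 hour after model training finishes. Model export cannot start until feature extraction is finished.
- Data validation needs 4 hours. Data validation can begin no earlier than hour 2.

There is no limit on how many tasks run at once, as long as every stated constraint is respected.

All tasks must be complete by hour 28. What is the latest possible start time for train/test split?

Model export has no dependents, so it just needs to finish by hour 28. Starting by 28 − 7 = hour 21 achieves that.
Model training has to be done before model export (must start by hour 21, minus 1-hour gap → hour 20). That means finishing by hour 20, i.e. starting by 20 − 5 = hour 15.
Since model training (must start by hour 15) depends on it, train/test split must finish by hour 15. Backing off its 5-hour duration gives a latest start of hour 10.

10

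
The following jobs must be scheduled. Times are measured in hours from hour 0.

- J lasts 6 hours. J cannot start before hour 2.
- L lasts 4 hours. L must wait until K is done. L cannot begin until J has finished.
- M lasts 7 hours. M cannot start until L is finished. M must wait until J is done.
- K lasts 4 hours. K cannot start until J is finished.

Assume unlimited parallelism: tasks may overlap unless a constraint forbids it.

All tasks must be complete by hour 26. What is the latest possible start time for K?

11

M has no dependents, so it just needs to finish by hour 26. Starting by 26 − 7 = hour 19 achieves that.
Since M (must start by hour 19) depends on it, L must finish by hour 19. Backing off its 4-hour duration gives a latest start of hour 15.
K must finish before L (must start by hour 15). With a 4-hour duration, K must start by 15 − 4 = hour 11.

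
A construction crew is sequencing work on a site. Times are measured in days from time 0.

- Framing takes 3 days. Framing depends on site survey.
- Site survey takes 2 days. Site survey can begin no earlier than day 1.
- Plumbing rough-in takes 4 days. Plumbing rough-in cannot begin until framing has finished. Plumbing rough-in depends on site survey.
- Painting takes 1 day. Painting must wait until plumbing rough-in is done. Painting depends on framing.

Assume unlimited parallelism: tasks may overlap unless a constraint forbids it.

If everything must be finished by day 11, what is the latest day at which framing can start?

Nothing follows painting; the deadline of day 11 is its only limit. It must start by 11 − 1 = day 10.
Plumbing rough-in feeds into painting (must start by day 10); so plumbing rough-in must finish by day 10 and therefore start by day 6.
Framing feeds plumbing rough-in (must start by day 6); painting (must start by day 10). Taking the minimum, framing must finish by day 6 and start by 6 − 3 = day 3.

3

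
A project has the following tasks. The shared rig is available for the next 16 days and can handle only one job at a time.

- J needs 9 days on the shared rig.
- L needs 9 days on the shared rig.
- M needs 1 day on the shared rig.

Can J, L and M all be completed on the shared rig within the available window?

Running back to back, the jobs need 9 + 9 + 1 = 19 days on the shared rig.
Since 19 > 16, they cannot all fit.

No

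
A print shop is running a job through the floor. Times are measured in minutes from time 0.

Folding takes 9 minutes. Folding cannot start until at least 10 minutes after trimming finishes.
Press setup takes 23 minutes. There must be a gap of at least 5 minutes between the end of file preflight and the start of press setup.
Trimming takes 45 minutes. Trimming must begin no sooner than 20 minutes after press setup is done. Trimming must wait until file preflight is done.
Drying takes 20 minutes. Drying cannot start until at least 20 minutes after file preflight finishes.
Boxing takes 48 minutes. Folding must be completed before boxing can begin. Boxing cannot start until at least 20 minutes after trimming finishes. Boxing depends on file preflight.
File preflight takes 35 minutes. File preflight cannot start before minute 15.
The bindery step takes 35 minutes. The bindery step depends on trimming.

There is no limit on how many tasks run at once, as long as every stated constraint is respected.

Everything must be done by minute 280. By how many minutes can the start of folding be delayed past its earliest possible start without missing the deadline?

File preflight cannot begin until its own release at minute 15. It runs from minute 15 to 15 + 35 = minute 50.
Press setup waits on file preflight (finishes minute 50, plus 5-minute gap → minute 55), so it starts at minute 55 and finishes at 55 + 23 = minute 78.
Trimming needs all of press setup (finishes minute 78, plus 20-minute gap → minute 98); file preflight (finishes minute 50). That puts its earliest start at minute 98; it finishes at 98 + 45 = minute 143.
After trimming (finishes minute 143, plus 10-minute gap → minute 153), folding can start at minute 153 and finishes at minute 162.

Working backward from the deadline:
Nothing follows boxing; the deadline of minute 280 is its only limit. It must start by 280 − 48 = minute 232.
Folding feeds into boxing (must start by minute 232); so folding must finish by minute 232 and therefore start by minute 223.
So folding can start as early as minute 153 and as late as minute 223, giving 223 − 153 = 70 minutes of slack.

70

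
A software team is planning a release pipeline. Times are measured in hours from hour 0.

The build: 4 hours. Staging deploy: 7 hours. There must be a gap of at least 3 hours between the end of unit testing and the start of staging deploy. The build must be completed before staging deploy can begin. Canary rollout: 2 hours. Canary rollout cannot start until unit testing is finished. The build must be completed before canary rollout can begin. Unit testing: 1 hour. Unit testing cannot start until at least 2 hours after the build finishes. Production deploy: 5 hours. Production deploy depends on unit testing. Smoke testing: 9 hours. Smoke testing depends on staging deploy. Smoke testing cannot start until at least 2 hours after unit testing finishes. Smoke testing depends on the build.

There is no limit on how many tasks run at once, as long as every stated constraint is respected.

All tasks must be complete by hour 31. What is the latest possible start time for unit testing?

To finish by hour 31, smoke testing (duration 9) must start no later than hour 22.
Staging deploy must finish before smoke testing (must start by hour 22). With a 7-hour duration, staging deploy must start by 22 − 7 = hour 15.
To finish by hour 31, canary rollout (duration 2) must start no later than hour 29.
Production deploy has no dependents, so it just needs to finish by hour 31. Starting by 31 − 5 = hour 26 achieves that.
For unit testing: staging deploy (must start by hour 15, minus 3-hour gap → hour 12); smoke testing (must start by hour 22, minus 2-hour gap → hour 20); canary rollout (must start by hour 29); production deploy (must start by hour 26). The most restrictive is hour 12; with a 1-hour duration, unit testing must start by hour 11.

11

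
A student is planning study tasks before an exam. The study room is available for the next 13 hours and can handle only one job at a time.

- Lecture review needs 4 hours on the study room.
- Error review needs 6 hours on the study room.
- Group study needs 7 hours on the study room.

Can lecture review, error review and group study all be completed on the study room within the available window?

No

Running back to back, the jobs need 4 + 6 + 7 = 17 hours on the study room.
Since 17 > 13, they cannot all fit.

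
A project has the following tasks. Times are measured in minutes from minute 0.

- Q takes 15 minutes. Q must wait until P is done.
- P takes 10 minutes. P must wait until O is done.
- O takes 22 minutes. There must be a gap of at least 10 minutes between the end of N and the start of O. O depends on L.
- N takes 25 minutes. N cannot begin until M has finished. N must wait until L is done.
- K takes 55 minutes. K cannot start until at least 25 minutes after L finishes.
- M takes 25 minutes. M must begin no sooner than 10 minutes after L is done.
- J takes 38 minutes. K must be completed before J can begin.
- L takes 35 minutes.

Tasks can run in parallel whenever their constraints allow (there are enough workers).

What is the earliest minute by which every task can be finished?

153

Nothing blocks L, so it runs from minute 0 to minute 35.
M cannot begin until L (finishes minute 35, plus 10-minute gap → minute 45). It runs from minute 45 to 45 + 25 = minute 70.
N cannot start until M (finishes minute 70); L (finishes minute 35). The controlling bound is minute 70, so N finishes at 70 + 25 = minute 95.
For O: N (finishes minute 95, plus 10-minute gap → minute 105); L (finishes minute 35). Taking the maximum gives a start of minute 105, and it finishes at 105 + 22 = minute 127.
P waits on O (finishes minute 127), so it starts at minute 127 and finishes at 127 + 10 = minute 137.
After P (finishes minute 137), Q can start at minute 137 and finishes at minute 152.
K waits on L (finishes minute 35, plus 25-minute gap → minute 60), so it starts at minute 60 and finishes at 60 + 55 = minute 115.
J waits on K (finishes minute 115), so it starts at minute 115 and finishes at 115 + 38 = minute 153.
All tasks are finished once the last one completes. Finish times: J at 153, K at 115, L at 35, M at 70, N at 95, O at 127, P at 137, Q at 152. The latest is minute 153.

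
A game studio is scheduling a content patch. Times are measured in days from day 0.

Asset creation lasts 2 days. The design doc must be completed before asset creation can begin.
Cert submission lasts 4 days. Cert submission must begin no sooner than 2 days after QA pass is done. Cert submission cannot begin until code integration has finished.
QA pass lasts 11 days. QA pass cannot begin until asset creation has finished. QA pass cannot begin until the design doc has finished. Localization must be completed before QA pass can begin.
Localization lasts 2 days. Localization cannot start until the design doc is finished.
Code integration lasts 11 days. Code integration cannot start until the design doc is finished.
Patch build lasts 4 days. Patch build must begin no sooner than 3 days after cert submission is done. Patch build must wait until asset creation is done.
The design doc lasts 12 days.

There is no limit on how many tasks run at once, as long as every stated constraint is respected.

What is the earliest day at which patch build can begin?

The design doc can start immediately at day 0; it finishes at day 12.
Localization cannot begin until the design doc (finishes day 12). It runs from day 12 to 12 + 2 = day 14.
After the design doc (finishes day 12), code integration can start at day 12 and finishes at day 23.
Asset creation cannot begin until the design doc (finishes day 12). It runs from day 12 to 12 + 2 = day 14.
For QA pass: asset creation (finishes day 14); the design doc (finishes day 12); localization (finishes day 14). Taking the maximum gives a start of day 14, and it finishes at 14 + 11 = day 25.
Cert submission has to wait for QA pass (finishes day 25, plus 2-day gap → day 27); code integration (finishes day 23). The latest of these is day 27, so cert submission runs day 27 to 27 + 4 = day 31.
Patch build waits on cert submission (finishes day 31, plus 3-day gap → day 34); asset creation (finishes day 14). The latest of these is day 34, which is the earliest patch build can start.

34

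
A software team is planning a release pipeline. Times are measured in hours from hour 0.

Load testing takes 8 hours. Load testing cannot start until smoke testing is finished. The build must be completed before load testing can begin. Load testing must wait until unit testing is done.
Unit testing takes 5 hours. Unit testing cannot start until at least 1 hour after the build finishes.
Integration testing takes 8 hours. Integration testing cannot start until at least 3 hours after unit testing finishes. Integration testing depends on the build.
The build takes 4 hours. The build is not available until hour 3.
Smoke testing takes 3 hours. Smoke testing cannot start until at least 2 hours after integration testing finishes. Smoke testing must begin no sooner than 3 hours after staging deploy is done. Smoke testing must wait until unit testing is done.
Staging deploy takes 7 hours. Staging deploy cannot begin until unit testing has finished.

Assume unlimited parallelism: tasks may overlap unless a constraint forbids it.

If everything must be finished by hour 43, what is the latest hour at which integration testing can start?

22

Load testing has no dependents, so it just needs to finish by hour 43. Starting by 43 − 8 = hour 35 achieves that.
Smoke testing feeds into load testing (must start by hour 35); so smoke testing must finish by hour 35 and therefore start by hour 32.
Integration testing has to be done before smoke testing (must start by hour 32, minus 2-hour gap → hour 30). That means finishing by hour 30, i.e. starting by 30 − 8 = hour 22.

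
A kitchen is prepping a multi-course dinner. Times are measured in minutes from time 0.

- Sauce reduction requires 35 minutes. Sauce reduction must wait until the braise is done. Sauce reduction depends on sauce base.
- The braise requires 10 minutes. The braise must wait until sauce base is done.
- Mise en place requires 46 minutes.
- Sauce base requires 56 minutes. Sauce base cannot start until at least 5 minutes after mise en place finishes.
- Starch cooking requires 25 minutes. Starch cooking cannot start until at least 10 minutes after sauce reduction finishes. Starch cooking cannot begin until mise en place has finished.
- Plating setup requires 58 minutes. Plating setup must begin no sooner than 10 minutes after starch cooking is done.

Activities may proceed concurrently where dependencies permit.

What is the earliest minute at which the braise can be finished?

Mise en place has no prerequisites, so it starts at minute 0 and finishes at minute 46.
After mise en place (finishes minute 46, plus 5-minute gap → minute 51), sauce base can start at minute 51 and finishes at minute 107.
The braise waits on sauce base (finishes minute 107), so it starts at minute 107 and finishes at 107 + 10 = minute 117.

117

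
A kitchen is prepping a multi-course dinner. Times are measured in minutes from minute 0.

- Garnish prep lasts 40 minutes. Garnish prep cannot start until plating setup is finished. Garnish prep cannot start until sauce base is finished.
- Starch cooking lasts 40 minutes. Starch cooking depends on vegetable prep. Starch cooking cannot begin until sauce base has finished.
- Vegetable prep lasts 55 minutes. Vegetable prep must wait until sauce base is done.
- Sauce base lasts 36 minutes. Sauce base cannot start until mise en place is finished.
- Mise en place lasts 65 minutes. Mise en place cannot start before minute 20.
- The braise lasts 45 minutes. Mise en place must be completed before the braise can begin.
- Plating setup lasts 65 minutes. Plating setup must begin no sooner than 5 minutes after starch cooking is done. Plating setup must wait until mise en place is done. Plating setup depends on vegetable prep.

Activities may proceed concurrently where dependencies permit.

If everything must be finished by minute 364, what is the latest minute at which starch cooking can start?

214

Garnish prep has no dependents, so it just needs to finish by minute 364. Starting by 364 − 40 = minute 324 achieves that.
Plating setup feeds into garnish prep (must start by minute 324); so plating setup must finish by minute 324 and therefore start by minute 259.
Since plating setup (must start by minute 259, minus 5-minute gap → minute 254) depends on it, starch cooking must finish by minute 254. Backing off its 40-minute duration gives a latest start of minute 214.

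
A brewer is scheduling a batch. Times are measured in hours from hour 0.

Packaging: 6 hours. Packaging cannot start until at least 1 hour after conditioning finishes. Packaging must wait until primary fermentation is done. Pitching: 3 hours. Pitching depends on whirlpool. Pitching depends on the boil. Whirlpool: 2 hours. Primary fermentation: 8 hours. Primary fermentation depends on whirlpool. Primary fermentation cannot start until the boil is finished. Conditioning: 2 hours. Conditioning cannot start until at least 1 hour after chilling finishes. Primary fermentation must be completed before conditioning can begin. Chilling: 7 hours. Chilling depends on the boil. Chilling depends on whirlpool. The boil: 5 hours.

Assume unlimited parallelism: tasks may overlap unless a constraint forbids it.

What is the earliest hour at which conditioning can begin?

13

Whirlpool has no prerequisites, so it starts at hour 0 and finishes at hour 2.
Nothing blocks the boil, so it runs from hour 0 to hour 5.
Primary fermentation has to wait for whirlpool (finishes hour 2); the boil (finishes hour 5). The latest of these is hour 5, so primary fermentation runs hour 5 to 5 + 8 = hour 13.
Chilling cannot start until the boil (finishes hour 5); whirlpool (finishes hour 2). The controlling bound is hour 5, so chilling finishes at 5 + 7 = hour 12.
Conditioning waits on chilling (finishes hour 12, plus 1-hour gap → hour 13); primary fermentation (finishes hour 13). The latest of these is hour 13, which is the earliest conditioning can start.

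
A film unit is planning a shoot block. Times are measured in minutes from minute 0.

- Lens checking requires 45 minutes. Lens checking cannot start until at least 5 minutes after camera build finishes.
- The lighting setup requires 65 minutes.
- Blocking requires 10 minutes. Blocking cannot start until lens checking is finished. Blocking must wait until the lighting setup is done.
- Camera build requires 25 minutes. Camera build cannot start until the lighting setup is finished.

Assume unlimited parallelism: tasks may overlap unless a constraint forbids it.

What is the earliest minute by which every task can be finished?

The lighting setup can start immediately at minute 0; it finishes at minute 65.
After the lighting setup (finishes minute 65), camera build can start at minute 65 and finishes at minute 90.
After camera build (finishes minute 90, plus 5-minute gap → minute 95), lens checking can start at minute 95 and finishes at minute 140.
Blocking cannot start until lens checking (finishes minute 140); the lighting setup (finishes minute 65). The controlling bound is minute 140, so blocking finishes at 140 + 10 = minute 150.
All tasks are finished once the last one completes. Finish times: The lighting setup at 65, Camera build at 90, Lens checking at 140, Blocking at 150. The latest is minute 150.

150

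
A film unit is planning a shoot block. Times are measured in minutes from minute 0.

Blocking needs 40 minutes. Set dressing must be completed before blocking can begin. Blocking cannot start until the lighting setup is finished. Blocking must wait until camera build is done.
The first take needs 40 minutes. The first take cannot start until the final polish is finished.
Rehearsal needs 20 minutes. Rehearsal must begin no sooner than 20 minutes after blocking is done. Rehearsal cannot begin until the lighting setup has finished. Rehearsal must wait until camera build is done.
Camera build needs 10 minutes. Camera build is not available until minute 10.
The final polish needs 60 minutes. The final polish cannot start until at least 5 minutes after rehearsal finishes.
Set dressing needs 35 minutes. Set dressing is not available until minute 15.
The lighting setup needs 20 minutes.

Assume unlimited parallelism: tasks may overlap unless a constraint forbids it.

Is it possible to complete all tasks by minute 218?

No

Camera build waits on its own release at minute 10, so it starts at minute 10 and finishes at 10 + 10 = minute 20.
Nothing blocks the lighting setup, so it runs from minute 0 to minute 20.
Set dressing cannot begin until its own release at minute 15. It runs from minute 15 to 15 + 35 = minute 50.
For blocking: set dressing (finishes minute 50); the lighting setup (finishes minute 20); camera build (finishes minute 20). Taking the maximum gives a start of minute 50, and it finishes at 50 + 40 = minute 90.
For rehearsal: blocking (finishes minute 90, plus 20-minute gap → minute 110); the lighting setup (finishes minute 20); camera build (finishes minute 20). Taking the maximum gives a start of minute 110, and it finishes at 110 + 20 = minute 130.
After rehearsal (finishes minute 130, plus 5-minute gap → minute 135), the final polish can start at minute 135 and finishes at minute 195.
The first take cannot begin until the final polish (finishes minute 195). It runs from minute 195 to 195 + 40 = minute 235.
The earliest everything can be done is minute 235, which is after the deadline of 218, so it is not possible.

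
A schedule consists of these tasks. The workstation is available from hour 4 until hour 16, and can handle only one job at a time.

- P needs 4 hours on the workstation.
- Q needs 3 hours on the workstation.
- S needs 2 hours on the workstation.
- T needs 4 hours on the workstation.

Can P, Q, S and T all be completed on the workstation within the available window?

No

The workstation window is 16 − 4 = 12 hours.
Running back to back, the jobs need 4 + 3 + 2 + 4 = 13 hours on the workstation.
Since 13 > 12, they cannot all fit.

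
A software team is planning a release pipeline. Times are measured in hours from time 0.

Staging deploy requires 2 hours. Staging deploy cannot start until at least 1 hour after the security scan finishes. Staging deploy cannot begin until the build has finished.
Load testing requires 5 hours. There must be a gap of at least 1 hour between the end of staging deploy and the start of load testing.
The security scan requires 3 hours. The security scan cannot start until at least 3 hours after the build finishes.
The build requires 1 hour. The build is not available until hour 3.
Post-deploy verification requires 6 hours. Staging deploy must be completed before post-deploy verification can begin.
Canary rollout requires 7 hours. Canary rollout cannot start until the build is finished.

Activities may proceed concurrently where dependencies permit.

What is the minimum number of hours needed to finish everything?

The build cannot begin until its own release at hour 3. It runs from hour 3 to 3 + 1 = hour 4.
After the build (finishes hour 4), canary rollout can start at hour 4 and finishes at hour 11.
After the build (finishes hour 4, plus 3-hour gap → hour 7), the security scan can start at hour 7 and finishes at hour 10.
Staging deploy cannot start until the security scan (finishes hour 10, plus 1-hour gap → hour 11); the build (finishes hour 4). The controlling bound is hour 11, so staging deploy finishes at 11 + 2 = hour 13.
Post-deploy verification waits on staging deploy (finishes hour 13), so it starts at hour 13 and finishes at 13 + 6 = hour 19.
After staging deploy (finishes hour 13, plus 1-hour gap → hour 14), load testing can start at hour 14 and finishes at hour 19.
All tasks are finished once the last one completes. Finish times: The build at 4, The security scan at 10, Staging deploy at 13, Canary rollout at 11, Load testing at 19, Post-deploy verification at 19. The latest is hour 19.

19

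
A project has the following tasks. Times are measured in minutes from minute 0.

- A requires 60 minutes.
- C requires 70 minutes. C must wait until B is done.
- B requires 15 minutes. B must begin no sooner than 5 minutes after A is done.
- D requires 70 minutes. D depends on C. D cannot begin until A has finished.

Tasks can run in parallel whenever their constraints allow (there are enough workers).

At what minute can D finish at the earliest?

A can start immediately at minute 0; it finishes at minute 60.
After A (finishes minute 60, plus 5-minute gap → minute 65), B can start at minute 65 and finishes at minute 80.
After B (finishes minute 80), C can start at minute 80 and finishes at minute 150.
For D: C (finishes minute 150); A (finishes minute 60). Taking the maximum gives a start of minute 150, and it finishes at 150 + 70 = minute 220.

220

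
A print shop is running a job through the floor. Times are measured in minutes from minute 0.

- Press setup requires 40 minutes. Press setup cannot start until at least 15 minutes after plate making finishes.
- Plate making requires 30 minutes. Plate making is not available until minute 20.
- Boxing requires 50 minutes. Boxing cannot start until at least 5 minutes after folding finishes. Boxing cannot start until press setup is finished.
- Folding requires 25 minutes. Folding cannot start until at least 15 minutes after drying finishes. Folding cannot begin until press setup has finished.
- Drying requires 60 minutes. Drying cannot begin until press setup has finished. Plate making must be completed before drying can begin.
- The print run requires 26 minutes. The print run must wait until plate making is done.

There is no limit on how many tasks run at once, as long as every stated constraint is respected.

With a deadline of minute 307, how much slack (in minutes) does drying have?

47

Plate making waits on its own release at minute 20, so it starts at minute 20 and finishes at 20 + 30 = minute 50.
Press setup waits on plate making (finishes minute 50, plus 15-minute gap → minute 65), so it starts at minute 65 and finishes at 65 + 40 = minute 105.
For drying: press setup (finishes minute 105); plate making (finishes minute 50). Taking the maximum gives a start of minute 105, and it finishes at 105 + 60 = minute 165.

Working backward from the deadline:
Boxing has no dependents, so it just needs to finish by minute 307. Starting by 307 − 50 = minute 257 achieves that.
Folding feeds into boxing (must start by minute 257, minus 5-minute gap → minute 252); so folding must finish by minute 252 and therefore start by minute 227.
Drying feeds into folding (must start by minute 227, minus 15-minute gap → minute 212); so drying must finish by minute 212 and therefore start by minute 152.
So drying can start as early as minute 105 and as late as minute 152, giving 152 − 105 = 47 minutes of slack.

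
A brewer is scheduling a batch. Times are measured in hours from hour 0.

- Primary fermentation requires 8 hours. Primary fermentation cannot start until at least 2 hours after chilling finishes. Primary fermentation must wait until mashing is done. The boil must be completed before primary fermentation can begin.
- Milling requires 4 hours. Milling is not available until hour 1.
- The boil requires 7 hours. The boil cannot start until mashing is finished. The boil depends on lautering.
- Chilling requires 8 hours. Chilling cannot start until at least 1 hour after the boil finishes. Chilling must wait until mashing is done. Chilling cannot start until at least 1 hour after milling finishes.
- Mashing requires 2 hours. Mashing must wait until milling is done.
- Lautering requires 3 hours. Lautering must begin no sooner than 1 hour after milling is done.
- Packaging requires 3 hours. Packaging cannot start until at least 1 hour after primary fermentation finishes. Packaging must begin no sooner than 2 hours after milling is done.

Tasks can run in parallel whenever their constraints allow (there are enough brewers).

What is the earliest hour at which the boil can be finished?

Milling cannot begin until its own release at hour 1. It runs from hour 1 to 1 + 4 = hour 5.
After milling (finishes hour 5, plus 1-hour gap → hour 6), lautering can start at hour 6 and finishes at hour 9.
After milling (finishes hour 5), mashing can start at hour 5 and finishes at hour 7.
The boil needs all of mashing (finishes hour 7); lautering (finishes hour 9). That puts its earliest start at hour 9; it finishes at 9 + 7 = hour 16.

16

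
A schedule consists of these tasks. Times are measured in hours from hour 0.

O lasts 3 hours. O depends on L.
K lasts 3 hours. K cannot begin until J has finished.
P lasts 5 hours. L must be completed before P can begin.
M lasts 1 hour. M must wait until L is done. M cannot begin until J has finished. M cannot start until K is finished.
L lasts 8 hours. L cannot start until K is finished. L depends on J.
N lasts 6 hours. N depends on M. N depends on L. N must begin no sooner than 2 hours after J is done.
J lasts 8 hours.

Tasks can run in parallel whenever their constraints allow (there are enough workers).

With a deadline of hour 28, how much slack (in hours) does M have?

J can start immediately at hour 0; it finishes at hour 8.
After J (finishes hour 8), K can start at hour 8 and finishes at hour 11.
For L: K (finishes hour 11); J (finishes hour 8). Taking the maximum gives a start of hour 11, and it finishes at 11 + 8 = hour 19.
M needs all of L (finishes hour 19); J (finishes hour 8); K (finishes hour 11). That puts its earliest start at hour 19; it finishes at 19 + 1 = hour 20.

Working backward from the deadline:
N must finish by hour 28; it takes 6 hours, so it must start by 28 − 6 = hour 22.
M feeds into N (must start by hour 22); so M must finish by hour 22 and therefore start by hour 21.
So M can start as early as hour 19 and as late as hour 21, giving 21 − 19 = 2 hours of slack.

2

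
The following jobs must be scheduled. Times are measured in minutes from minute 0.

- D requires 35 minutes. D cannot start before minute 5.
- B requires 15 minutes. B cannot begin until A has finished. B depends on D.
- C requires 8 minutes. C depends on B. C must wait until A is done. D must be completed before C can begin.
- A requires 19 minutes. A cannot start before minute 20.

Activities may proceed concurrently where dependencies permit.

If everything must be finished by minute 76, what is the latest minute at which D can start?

18

C has no dependents, so it just needs to finish by minute 76. Starting by 76 − 8 = minute 68 achieves that.
B feeds into C (must start by minute 68); so B must finish by minute 68 and therefore start by minute 53.
For D: B (must start by minute 53); C (must start by minute 68). The most restrictive is minute 53; with a 35-minute duration, D must start by minute 18.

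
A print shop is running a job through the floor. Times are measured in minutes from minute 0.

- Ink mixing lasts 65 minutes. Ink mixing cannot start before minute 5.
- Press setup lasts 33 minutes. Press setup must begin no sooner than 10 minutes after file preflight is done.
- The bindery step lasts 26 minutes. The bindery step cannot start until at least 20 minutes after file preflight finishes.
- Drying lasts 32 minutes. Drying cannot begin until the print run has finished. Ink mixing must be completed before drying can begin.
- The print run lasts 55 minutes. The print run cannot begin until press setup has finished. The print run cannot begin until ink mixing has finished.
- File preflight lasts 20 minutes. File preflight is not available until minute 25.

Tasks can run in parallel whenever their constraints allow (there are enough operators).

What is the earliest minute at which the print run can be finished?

143

After its own release at minute 5, ink mixing can start at minute 5 and finishes at minute 70.
File preflight waits on its own release at minute 25, so it starts at minute 25 and finishes at 25 + 20 = minute 45.
Press setup cannot begin until file preflight (finishes minute 45, plus 10-minute gap → minute 55). It runs from minute 55 to 55 + 33 = minute 88.
For the print run: press setup (finishes minute 88); ink mixing (finishes minute 70). Taking the maximum gives a start of minute 88, and it finishes at 88 + 55 = minute 143.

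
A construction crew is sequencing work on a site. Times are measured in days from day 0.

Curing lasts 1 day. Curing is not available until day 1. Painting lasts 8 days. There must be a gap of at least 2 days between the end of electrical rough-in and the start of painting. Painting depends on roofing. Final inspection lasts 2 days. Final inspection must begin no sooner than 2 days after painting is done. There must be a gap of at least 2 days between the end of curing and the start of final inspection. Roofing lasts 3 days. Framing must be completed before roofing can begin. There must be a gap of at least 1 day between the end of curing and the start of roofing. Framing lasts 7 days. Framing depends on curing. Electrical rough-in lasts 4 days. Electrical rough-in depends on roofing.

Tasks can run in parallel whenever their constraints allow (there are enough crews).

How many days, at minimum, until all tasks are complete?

After its own release at day 1, curing can start at day 1 and finishes at day 2.
Framing cannot begin until curing (finishes day 2). It runs from day 2 to 2 + 7 = day 9.
Roofing cannot start until framing (finishes day 9); curing (finishes day 2, plus 1-day gap → day 3). The controlling bound is day 9, so roofing finishes at 9 + 3 = day 12.
Electrical rough-in waits on roofing (finishes day 12), so it starts at day 12 and finishes at 12 + 4 = day 16.
Painting has to wait for electrical rough-in (finishes day 16, plus 2-day gap → day 18); roofing (finishes day 12). The latest of these is day 18, so painting runs day 18 to 18 + 8 = day 26.
Final inspection needs all of painting (finishes day 26, plus 2-day gap → day 28); curing (finishes day 2, plus 2-day gap → day 4). That puts its earliest start at day 28; it finishes at 28 + 2 = day 30.
All tasks are finished once the last one completes. Finish times: Curing at 2, Framing at 9, Roofing at 12, Electrical rough-in at 16, Painting at 26, Final inspection at 30. The latest is day 30.

30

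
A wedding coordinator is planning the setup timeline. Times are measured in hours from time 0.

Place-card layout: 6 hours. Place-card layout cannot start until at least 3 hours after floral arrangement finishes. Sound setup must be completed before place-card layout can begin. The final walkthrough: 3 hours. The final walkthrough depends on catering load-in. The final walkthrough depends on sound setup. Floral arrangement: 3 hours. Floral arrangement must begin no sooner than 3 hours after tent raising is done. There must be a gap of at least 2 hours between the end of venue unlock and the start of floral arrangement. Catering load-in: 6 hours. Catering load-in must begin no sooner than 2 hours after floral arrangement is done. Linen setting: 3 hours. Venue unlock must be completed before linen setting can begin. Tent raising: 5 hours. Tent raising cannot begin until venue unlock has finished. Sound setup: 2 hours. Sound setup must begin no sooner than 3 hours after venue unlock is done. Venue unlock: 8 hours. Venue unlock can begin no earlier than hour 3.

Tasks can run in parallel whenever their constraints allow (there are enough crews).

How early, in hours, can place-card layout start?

After its own release at hour 3, venue unlock can start at hour 3 and finishes at hour 11.
After venue unlock (finishes hour 11, plus 3-hour gap → hour 14), sound setup can start at hour 14 and finishes at hour 16.
After venue unlock (finishes hour 11), tent raising can start at hour 11 and finishes at hour 16.
For floral arrangement: tent raising (finishes hour 16, plus 3-hour gap → hour 19); venue unlock (finishes hour 11, plus 2-hour gap → hour 13). Taking the maximum gives a start of hour 19, and it finishes at 19 + 3 = hour 22.
Place-card layout waits on floral arrangement (finishes hour 22, plus 3-hour gap → hour 25); sound setup (finishes hour 16). The latest of these is hour 25, which is the earliest place-card layout can start.

25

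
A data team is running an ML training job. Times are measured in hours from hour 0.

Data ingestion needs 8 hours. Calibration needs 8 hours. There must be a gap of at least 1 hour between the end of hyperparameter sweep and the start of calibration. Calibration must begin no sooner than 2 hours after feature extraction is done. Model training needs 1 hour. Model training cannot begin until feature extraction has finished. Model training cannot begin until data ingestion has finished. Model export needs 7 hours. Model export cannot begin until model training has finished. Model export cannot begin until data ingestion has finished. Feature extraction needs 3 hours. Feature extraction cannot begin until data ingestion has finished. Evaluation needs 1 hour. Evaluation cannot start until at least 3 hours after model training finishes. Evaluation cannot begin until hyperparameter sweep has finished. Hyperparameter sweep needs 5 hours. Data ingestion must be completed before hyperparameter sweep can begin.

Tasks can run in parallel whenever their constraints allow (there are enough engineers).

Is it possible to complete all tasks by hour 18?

No

Nothing blocks data ingestion, so it runs from hour 0 to hour 8.
After data ingestion (finishes hour 8), hyperparameter sweep can start at hour 8 and finishes at hour 13.
Feature extraction cannot begin until data ingestion (finishes hour 8). It runs from hour 8 to 8 + 3 = hour 11.
Calibration cannot start until hyperparameter sweep (finishes hour 13, plus 1-hour gap → hour 14); feature extraction (finishes hour 11, plus 2-hour gap → hour 13). The controlling bound is hour 14, so calibration finishes at 14 + 8 = hour 22.
Model training cannot start until feature extraction (finishes hour 11); data ingestion (finishes hour 8). The controlling bound is hour 11, so model training finishes at 11 + 1 = hour 12.
Model export needs all of model training (finishes hour 12); data ingestion (finishes hour 8). That puts its earliest start at hour 12; it finishes at 12 + 7 = hour 19.
Evaluation has to wait for model training (finishes hour 12, plus 3-hour gap → hour 15); hyperparameter sweep (finishes hour 13). The latest of these is hour 15, so evaluation runs hour 15 to 15 + 1 = hour 16.
The earliest everything can be done is hour 22, which is after the deadline of 18, so it is not possible.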